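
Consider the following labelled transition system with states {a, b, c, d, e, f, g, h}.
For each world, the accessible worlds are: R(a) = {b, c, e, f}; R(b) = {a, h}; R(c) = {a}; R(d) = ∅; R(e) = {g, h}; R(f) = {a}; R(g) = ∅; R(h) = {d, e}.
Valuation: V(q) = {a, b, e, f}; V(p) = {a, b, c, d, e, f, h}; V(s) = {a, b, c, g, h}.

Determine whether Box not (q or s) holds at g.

Yes

At g: no accessible worlds, so Box not (q or s) holds vacuously.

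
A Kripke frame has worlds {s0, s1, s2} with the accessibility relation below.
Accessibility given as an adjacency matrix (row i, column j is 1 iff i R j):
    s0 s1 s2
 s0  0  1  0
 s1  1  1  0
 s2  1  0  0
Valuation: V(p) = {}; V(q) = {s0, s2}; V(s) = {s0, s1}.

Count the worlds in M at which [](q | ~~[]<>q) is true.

1

Let φ = [](q | ~~[]<>q). Evaluate φ at each world:
  s0 (successors {s1}): φ is false.
  s1 (successors {s0, s1}): φ is false.
  s2 (successors {s0}): φ is true.
For instance, at s2:
  At s2: [](q | ~~[]<>q) requires q | ~~[]<>q at every successor {s0}.
      At s0: q is true, ~~[]<>q is true, so q | ~~[]<>q is true.
  So [](q | ~~[]<>q) is true at s2.
Satisfying worlds: {s2}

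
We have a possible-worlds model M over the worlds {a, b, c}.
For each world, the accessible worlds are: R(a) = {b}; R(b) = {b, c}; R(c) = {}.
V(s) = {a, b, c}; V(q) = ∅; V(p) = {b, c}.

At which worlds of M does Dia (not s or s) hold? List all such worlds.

a, b

Let φ = Dia (not s or s). Evaluate φ at each world:
  a (successors {b}): φ is true.
  b (successors {b, c}): φ is true.
  c (successors ∅): φ is false.
For instance, at b:
  At b: Dia (not s or s) requires not s or s at some successor in {b, c}.
    not s or s holds at b, so Dia (not s or s) is true at b.
Satisfying worlds: {a, b}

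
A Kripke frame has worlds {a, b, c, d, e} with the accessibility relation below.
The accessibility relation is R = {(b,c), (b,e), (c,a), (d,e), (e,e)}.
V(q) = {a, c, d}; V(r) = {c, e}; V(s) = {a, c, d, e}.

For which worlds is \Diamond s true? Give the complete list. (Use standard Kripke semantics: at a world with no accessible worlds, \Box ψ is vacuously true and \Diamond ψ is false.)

b, c, d, e

Recall that \Diamond ψ holds at a world iff ψ holds at some accessible world.
Let φ = \Diamond s. Evaluate φ at each world:
  a (successors ∅): φ is false.
  b (successors {c, e}): φ is true.
  c (successors {a}): φ is true.
  d (successors {e}): φ is true.
  e (successors {e}): φ is true.
For instance, at b:
  At b: \Diamond s requires s at some successor in {c, e}.
    s holds at c, so \Diamond s is true at b.
Satisfying worlds: {b, c, d, e}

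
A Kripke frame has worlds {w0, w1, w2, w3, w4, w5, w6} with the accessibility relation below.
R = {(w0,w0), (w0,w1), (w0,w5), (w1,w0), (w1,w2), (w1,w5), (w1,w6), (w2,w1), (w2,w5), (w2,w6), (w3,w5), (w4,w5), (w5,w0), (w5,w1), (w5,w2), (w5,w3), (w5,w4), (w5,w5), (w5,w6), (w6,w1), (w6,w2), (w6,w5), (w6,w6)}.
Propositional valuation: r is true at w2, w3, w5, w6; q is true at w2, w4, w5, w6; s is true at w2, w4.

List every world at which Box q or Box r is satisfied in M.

Recall that Box ψ holds at a world iff ψ holds at every accessible world, and Dia ψ holds iff ψ holds at some accessible world.
Let φ = Box q or Box r. Evaluate φ at each world:
  w0 (successors {w0, w1, w5}): φ is false.
  w1 (successors {w0, w2, w5, w6}): φ is false.
  w2 (successors {w1, w5, w6}): φ is false.
  w3 (successors {w5}): φ is true.
  w4 (successors {w5}): φ is true.
  w5 (successors {w0, w1, w2, w3, w4, w5, w6}): φ is false.
  w6 (successors {w1, w2, w5, w6}): φ is false.
For instance, at w2:
  At w2: Box q is false, Box r is false, so Box q or Box r is false.
    At w2: Box q requires q at every successor {w1, w5, w6}.
      q fails at w1, so Box q is false at w2.
    At w2: Box r requires r at every successor {w1, w5, w6}.
      r fails at w1, so Box r is false at w2.
Satisfying worlds: {w3, w4}

w3, w4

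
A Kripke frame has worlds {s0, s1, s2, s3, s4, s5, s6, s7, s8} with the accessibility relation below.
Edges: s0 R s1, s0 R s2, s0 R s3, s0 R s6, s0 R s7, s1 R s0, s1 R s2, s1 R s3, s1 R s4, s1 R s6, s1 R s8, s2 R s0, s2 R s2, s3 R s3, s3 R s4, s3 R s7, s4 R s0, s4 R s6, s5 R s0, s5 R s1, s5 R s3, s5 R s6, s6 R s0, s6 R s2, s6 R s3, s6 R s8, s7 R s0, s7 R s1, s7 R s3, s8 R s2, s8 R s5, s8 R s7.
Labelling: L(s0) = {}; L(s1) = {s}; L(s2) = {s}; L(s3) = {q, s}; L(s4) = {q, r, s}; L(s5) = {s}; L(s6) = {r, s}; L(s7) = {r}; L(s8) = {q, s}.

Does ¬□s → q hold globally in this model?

No

Let φ = ¬□s → q. Evaluate φ at each world:
  s0 (successors {s1, s2, s3, s6, s7}): φ is false.
  s1 (successors {s0, s2, s3, s4, s6, s8}): φ is false.
  s2 (successors {s0, s2}): φ is false.
  s3 (successors {s3, s4, s7}): φ is true.
  s4 (successors {s0, s6}): φ is true.
  s5 (successors {s0, s1, s3, s6}): φ is false.
  s6 (successors {s0, s2, s3, s8}): φ is false.
  s7 (successors {s0, s1, s3}): φ is false.
  s8 (successors {s2, s5, s7}): φ is true.
Detail at s0 (counterexample):
  At s0: ¬□s is true, q is false, so ¬□s → q is false.
    At s0: □s is false, so ¬□s is true.
      At s0: □s requires s at every successor {s1, s2, s3, s6, s7}.
        s fails at s7, so □s is false at s0.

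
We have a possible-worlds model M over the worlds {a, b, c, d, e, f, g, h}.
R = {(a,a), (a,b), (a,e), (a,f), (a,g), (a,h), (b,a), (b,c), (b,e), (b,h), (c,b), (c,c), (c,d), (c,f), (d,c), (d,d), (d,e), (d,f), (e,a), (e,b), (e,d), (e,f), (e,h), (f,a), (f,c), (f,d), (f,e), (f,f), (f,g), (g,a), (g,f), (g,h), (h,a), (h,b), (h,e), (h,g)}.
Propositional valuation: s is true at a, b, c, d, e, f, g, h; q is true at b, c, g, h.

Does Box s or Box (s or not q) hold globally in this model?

Yes

Recall that Box ψ holds at a world iff ψ holds at every accessible world, and Dia ψ holds iff ψ holds at some accessible world.
Let φ = Box s or Box (s or not q). Evaluate φ at each world:
  a (successors {a, b, e, f, g, h}): φ is true.
  b (successors {a, c, e, h}): φ is true.
  c (successors {b, c, d, f}): φ is true.
  d (successors {c, d, e, f}): φ is true.
  e (successors {a, b, d, f, h}): φ is true.
  f (successors {a, c, d, e, f, g}): φ is true.
  g (successors {a, f, h}): φ is true.
  h (successors {a, b, e, g}): φ is true.
For instance, at g:
  At g: Box s is true, Box (s or not q) is true, so Box s or Box (s or not q) is true.
    At g: Box s requires s at every successor {a, f, h}.
      At a: s is true.
      At f: s is true.
      At h: s is true.
    So Box s is true at g.
    At g: Box (s or not q) requires s or not q at every successor {a, f, h}.
      At a: s or not q is true.
      At f: s or not q is true.
      At h: s or not q is true.
    So Box (s or not q) is true at g.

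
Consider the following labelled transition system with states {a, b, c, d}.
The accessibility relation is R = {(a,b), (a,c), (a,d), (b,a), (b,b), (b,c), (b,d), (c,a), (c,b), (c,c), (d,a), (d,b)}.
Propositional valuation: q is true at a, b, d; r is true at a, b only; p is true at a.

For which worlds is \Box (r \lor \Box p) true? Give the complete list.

Let φ = \Box (r \lor \Box p). Evaluate φ at each world:
  a (successors {b, c, d}): φ is false.
  b (successors {a, b, c, d}): φ is false.
  c (successors {a, b, c}): φ is false.
  d (successors {a, b}): φ is true.
For instance, at d:
  At d: \Box (r \lor \Box p) requires r \lor \Box p at every successor {a, b}.
      At a: r is true, \Box p is false, so r \lor \Box p is true.
      At b: r is true, \Box p is false, so r \lor \Box p is true.
  So \Box (r \lor \Box p) is true at d.
Satisfying worlds: {d}

d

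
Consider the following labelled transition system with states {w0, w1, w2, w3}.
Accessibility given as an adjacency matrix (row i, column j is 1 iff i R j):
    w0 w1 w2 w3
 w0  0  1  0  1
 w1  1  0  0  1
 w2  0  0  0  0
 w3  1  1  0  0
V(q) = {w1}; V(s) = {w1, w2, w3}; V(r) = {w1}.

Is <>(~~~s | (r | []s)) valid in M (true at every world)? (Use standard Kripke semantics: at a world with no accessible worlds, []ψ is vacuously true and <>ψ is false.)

Recall that []ψ holds at a world iff ψ holds at every accessible world, and <>ψ holds iff ψ holds at some accessible world.
Let φ = <>(~~~s | (r | []s)). Evaluate φ at each world:
  w0 (successors {w1, w3}): φ is true.
  w1 (successors {w0, w3}): φ is true.
  w2 (successors ∅): φ is false.
  w3 (successors {w0, w1}): φ is true.
Detail at w2 (counterexample):
  At w2: no accessible worlds, so <>(~~~s | (r | []s)) is false.

No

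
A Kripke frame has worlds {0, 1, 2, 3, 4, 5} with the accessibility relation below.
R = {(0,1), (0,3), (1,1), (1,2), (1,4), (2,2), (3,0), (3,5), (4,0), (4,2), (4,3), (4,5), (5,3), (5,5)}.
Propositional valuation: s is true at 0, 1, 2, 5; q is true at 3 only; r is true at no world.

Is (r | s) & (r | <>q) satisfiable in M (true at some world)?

Yes

Let φ = (r | s) & (r | <>q). Evaluate φ at each world:
  0 (successors {1, 3}): φ is true.
  1 (successors {1, 2, 4}): φ is false.
  2 (successors {2}): φ is false.
  3 (successors {0, 5}): φ is false.
  4 (successors {0, 2, 3, 5}): φ is false.
  5 (successors {3, 5}): φ is true.
Detail at 0 (witness):
  At 0: r | s is true, r | <>q is true, so (r | s) & (r | <>q) is true.
    At 0: r is false, <>q is true, so r | <>q is true.
      At 0: <>q requires q at some successor in {1, 3}.
        q holds at 3, so <>q is true at 0.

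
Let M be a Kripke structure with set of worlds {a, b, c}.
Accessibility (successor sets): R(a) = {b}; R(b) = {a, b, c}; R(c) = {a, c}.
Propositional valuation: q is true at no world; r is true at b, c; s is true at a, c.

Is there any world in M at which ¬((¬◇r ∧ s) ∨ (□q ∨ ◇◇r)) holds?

Let φ = ¬((¬◇r ∧ s) ∨ (□q ∨ ◇◇r)). Evaluate φ at each world:
  a (successors {b}): φ is false.
  b (successors {a, b, c}): φ is false.
  c (successors {a, c}): φ is false.
For instance, at b:
  At b: (¬◇r ∧ s) ∨ (□q ∨ ◇◇r) is true, so ¬((¬◇r ∧ s) ∨ (□q ∨ ◇◇r)) is false.
    At b: ¬◇r ∧ s is false, □q ∨ ◇◇r is true, so (¬◇r ∧ s) ∨ (□q ∨ ◇◇r) is true.
      At b: ¬◇r is false, s is false, so ¬◇r ∧ s is false.
      At b: □q is false, ◇◇r is true, so □q ∨ ◇◇r is true.

No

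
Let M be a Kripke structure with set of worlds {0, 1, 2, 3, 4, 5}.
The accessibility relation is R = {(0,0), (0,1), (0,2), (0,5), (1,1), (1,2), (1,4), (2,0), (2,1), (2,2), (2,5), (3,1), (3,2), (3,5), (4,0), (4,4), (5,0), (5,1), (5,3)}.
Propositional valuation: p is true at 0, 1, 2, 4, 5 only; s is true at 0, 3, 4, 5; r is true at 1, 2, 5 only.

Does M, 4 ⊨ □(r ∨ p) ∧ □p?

Yes

Recall that □ψ holds at a world iff ψ holds at every accessible world, and ◇ψ holds iff ψ holds at some accessible world.
At 4: □(r ∨ p) is true, □p is true, so □(r ∨ p) ∧ □p is true.
  At 4: □(r ∨ p) requires r ∨ p at every successor {0, 4}.
    At 0: r ∨ p is true.
    At 4: r ∨ p is true.
  So □(r ∨ p) is true at 4.
  At 4: □p requires p at every successor {0, 4}.
    At 0: p is true.
    At 4: p is true.
  So □p is true at 4.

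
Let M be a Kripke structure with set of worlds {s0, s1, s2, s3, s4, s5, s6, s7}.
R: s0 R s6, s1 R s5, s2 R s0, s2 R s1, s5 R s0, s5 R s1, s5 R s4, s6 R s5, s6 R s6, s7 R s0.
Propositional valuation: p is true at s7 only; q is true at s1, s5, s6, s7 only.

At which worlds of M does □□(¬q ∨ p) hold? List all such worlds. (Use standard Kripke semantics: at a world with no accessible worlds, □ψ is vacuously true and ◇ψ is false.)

s3, s4

Let φ = □□(¬q ∨ p). Evaluate φ at each world:
  s0 (successors {s6}): φ is false.
  s1 (successors {s5}): φ is false.
  s2 (successors {s0, s1}): φ is false.
  s3 (successors ∅): φ is true.
  s4 (successors ∅): φ is true.
  s5 (successors {s0, s1, s4}): φ is false.
  s6 (successors {s5, s6}): φ is false.
  s7 (successors {s0}): φ is false.
For instance, at s6:
  At s6: □□(¬q ∨ p) requires □(¬q ∨ p) at every successor {s5, s6}.
    □(¬q ∨ p) fails at s5, so □□(¬q ∨ p) is false at s6.
      At s5: □(¬q ∨ p) requires ¬q ∨ p at every successor {s0, s1, s4}.
        ¬q ∨ p fails at s1, so □(¬q ∨ p) is false at s5.
Satisfying worlds: {s3, s4}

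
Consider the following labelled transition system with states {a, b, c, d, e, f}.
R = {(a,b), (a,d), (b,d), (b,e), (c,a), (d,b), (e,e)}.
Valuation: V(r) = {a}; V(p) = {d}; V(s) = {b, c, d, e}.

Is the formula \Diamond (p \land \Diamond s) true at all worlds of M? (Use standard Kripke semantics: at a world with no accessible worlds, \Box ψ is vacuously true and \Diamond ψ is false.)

Recall that \Diamond ψ holds at a world iff ψ holds at some accessible world.
Let φ = \Diamond (p \land \Diamond s). Evaluate φ at each world:
  a (successors {b, d}): φ is true.
  b (successors {d, e}): φ is true.
  c (successors {a}): φ is false.
  d (successors {b}): φ is false.
  e (successors {e}): φ is false.
  f (successors ∅): φ is false.
Detail at c (counterexample):
  At c: \Diamond (p \land \Diamond s) requires p \land \Diamond s at some successor in {a}.
    At a: p \land \Diamond s is false.
  So \Diamond (p \land \Diamond s) is false at c.

No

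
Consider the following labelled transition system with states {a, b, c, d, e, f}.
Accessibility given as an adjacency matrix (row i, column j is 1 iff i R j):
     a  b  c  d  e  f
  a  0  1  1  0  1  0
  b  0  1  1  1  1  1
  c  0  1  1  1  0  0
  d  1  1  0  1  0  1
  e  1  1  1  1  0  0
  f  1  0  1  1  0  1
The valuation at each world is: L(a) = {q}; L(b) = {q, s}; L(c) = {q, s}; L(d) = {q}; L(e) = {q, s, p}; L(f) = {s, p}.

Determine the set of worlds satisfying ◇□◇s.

a, b, c, d, e, f

Let φ = ◇□◇s. Evaluate φ at each world:
  a (successors {b, c, e}): φ is true.
  b (successors {b, c, d, e, f}): φ is true.
  c (successors {b, c, d}): φ is true.
  d (successors {a, b, d, f}): φ is true.
  e (successors {a, b, c, d}): φ is true.
  f (successors {a, c, d, f}): φ is true.
For instance, at a:
  At a: ◇□◇s requires □◇s at some successor in {b, c, e}.
    □◇s holds at b, so ◇□◇s is true at a.
      At b: □◇s requires ◇s at every successor {b, c, d, e, f}.
        At b: ◇s is true.
        At c: ◇s is true.
        At d: ◇s is true.
        At e: ◇s is true.
        At f: ◇s is true.
      So □◇s is true at b.
Satisfying worlds: {a, b, c, d, e, f}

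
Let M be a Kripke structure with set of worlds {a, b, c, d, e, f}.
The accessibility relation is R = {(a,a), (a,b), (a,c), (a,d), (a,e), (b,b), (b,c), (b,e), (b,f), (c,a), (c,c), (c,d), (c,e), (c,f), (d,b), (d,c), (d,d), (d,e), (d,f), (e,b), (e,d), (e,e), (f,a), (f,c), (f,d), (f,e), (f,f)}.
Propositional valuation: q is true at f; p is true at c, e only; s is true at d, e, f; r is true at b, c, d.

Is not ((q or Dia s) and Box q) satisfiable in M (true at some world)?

Yes

Let φ = not ((q or Dia s) and Box q). Evaluate φ at each world:
  a (successors {a, b, c, d, e}): φ is true.
  b (successors {b, c, e, f}): φ is true.
  c (successors {a, c, d, e, f}): φ is true.
  d (successors {b, c, d, e, f}): φ is true.
  e (successors {b, d, e}): φ is true.
  f (successors {a, c, d, e, f}): φ is true.
Detail at a (witness):
  At a: (q or Dia s) and Box q is false, so not ((q or Dia s) and Box q) is true.
    At a: q or Dia s is true, Box q is false, so (q or Dia s) and Box q is false.
      At a: q is false, Dia s is true, so q or Dia s is true.
      At a: Box q requires q at every successor {a, b, c, d, e}.
        q fails at a, so Box q is false at a.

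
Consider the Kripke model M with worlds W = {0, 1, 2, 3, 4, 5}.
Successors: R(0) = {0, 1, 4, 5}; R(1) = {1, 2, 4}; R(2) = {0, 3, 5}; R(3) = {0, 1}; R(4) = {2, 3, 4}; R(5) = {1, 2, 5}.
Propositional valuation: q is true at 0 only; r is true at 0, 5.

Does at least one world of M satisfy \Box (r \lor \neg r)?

Yes

Let φ = \Box (r \lor \neg r). Evaluate φ at each world:
  0 (successors {0, 1, 4, 5}): φ is true.
  1 (successors {1, 2, 4}): φ is true.
  2 (successors {0, 3, 5}): φ is true.
  3 (successors {0, 1}): φ is true.
  4 (successors {2, 3, 4}): φ is true.
  5 (successors {1, 2, 5}): φ is true.
Detail at 0 (witness):
  At 0: \Box (r \lor \neg r) requires r \lor \neg r at every successor {0, 1, 4, 5}.
    At 0: r \lor \neg r is true.
    At 1: r \lor \neg r is true.
    At 4: r \lor \neg r is true.
    At 5: r \lor \neg r is true.
  So \Box (r \lor \neg r) is true at 0.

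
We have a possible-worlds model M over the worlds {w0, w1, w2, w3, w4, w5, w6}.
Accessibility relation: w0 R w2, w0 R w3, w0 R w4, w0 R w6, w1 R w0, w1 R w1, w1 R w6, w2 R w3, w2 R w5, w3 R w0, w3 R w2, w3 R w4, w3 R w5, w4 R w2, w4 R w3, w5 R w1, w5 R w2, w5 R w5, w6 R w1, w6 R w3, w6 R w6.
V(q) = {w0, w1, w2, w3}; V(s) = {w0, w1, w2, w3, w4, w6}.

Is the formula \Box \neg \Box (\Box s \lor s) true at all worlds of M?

No

Let φ = \Box \neg \Box (\Box s \lor s). Evaluate φ at each world:
  w0 (successors {w2, w3, w4, w6}): φ is false.
  w1 (successors {w0, w1, w6}): φ is false.
  w2 (successors {w3, w5}): φ is true.
  w3 (successors {w0, w2, w4, w5}): φ is false.
  w4 (successors {w2, w3}): φ is true.
  w5 (successors {w1, w2, w5}): φ is false.
  w6 (successors {w1, w3, w6}): φ is false.
Detail at w0 (counterexample):
  At w0: \Box \neg \Box (\Box s \lor s) requires \neg \Box (\Box s \lor s) at every successor {w2, w3, w4, w6}.
    \neg \Box (\Box s \lor s) fails at w4, so \Box \neg \Box (\Box s \lor s) is false at w0.
      At w4: \Box (\Box s \lor s) is true, so \neg \Box (\Box s \lor s) is false.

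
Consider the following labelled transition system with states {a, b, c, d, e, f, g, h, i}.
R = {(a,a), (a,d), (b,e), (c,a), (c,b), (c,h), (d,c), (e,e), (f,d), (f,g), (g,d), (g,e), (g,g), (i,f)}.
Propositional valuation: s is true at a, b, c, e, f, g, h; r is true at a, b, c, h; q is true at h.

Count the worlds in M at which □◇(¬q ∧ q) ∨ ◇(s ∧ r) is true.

4

Let φ = □◇(¬q ∧ q) ∨ ◇(s ∧ r). Evaluate φ at each world:
  a (successors {a, d}): φ is true.
  b (successors {e}): φ is false.
  c (successors {a, b, h}): φ is true.
  d (successors {c}): φ is true.
  e (successors {e}): φ is false.
  f (successors {d, g}): φ is false.
  g (successors {d, e, g}): φ is false.
  h (successors ∅): φ is true.
  i (successors {f}): φ is false.
For instance, at i:
  At i: □◇(¬q ∧ q) is false, ◇(s ∧ r) is false, so □◇(¬q ∧ q) ∨ ◇(s ∧ r) is false.
    At i: □◇(¬q ∧ q) requires ◇(¬q ∧ q) at every successor {f}.
      ◇(¬q ∧ q) fails at f, so □◇(¬q ∧ q) is false at i.
    At i: ◇(s ∧ r) requires s ∧ r at some successor in {f}.
      At f: s ∧ r is false.
    So ◇(s ∧ r) is false at i.
Satisfying worlds: {a, c, d, h}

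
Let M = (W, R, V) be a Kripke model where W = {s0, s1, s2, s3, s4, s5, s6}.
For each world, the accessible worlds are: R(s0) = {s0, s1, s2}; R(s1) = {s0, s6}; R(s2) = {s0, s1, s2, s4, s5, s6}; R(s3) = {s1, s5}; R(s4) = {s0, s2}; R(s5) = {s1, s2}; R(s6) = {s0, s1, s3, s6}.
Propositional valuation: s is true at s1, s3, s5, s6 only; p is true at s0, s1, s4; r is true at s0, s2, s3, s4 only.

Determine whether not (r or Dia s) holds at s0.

Recall that Dia ψ holds at a world iff ψ holds at some accessible world.
At s0: r or Dia s is true, so not (r or Dia s) is false.
  At s0: r is true, Dia s is true, so r or Dia s is true.
    At s0: Dia s requires s at some successor in {s0, s1, s2}.
      s holds at s1, so Dia s is true at s0.

No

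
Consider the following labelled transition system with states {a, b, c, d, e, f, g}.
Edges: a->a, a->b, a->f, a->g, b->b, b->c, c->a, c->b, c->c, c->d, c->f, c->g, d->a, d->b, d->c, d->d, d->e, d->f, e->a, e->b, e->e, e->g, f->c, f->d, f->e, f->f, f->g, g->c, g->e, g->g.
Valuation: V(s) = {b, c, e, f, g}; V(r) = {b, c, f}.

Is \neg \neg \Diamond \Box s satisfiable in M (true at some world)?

Yes

Let φ = \neg \neg \Diamond \Box s. Evaluate φ at each world:
  a (successors {a, b, f, g}): φ is true.
  b (successors {b, c}): φ is true.
  c (successors {a, b, c, d, f, g}): φ is true.
  d (successors {a, b, c, d, e, f}): φ is true.
  e (successors {a, b, e, g}): φ is true.
  f (successors {c, d, e, f, g}): φ is true.
  g (successors {c, e, g}): φ is true.
Detail at a (witness):
  At a: \neg \Diamond \Box s is false, so \neg \neg \Diamond \Box s is true.
    At a: \Diamond \Box s is true, so \neg \Diamond \Box s is false.
      At a: \Diamond \Box s requires \Box s at some successor in {a, b, f, g}.
        \Box s holds at b, so \Diamond \Box s is true at a.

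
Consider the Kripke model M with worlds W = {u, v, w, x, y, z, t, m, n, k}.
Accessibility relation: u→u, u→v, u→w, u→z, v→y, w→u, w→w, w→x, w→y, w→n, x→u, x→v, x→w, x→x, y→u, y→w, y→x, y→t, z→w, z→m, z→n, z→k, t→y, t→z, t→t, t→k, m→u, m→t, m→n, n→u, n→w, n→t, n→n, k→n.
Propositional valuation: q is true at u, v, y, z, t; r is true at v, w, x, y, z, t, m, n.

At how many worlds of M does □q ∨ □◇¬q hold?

Let φ = □q ∨ □◇¬q. Evaluate φ at each world:
  u (successors {u, v, w, z}): φ is false.
  v (successors {y}): φ is true.
  w (successors {u, w, x, y, n}): φ is true.
  x (successors {u, v, w, x}): φ is false.
  y (successors {u, w, x, t}): φ is true.
  z (successors {w, m, n, k}): φ is true.
  t (successors {y, z, t, k}): φ is true.
  m (successors {u, t, n}): φ is true.
  n (successors {u, w, t, n}): φ is true.
  k (successors {n}): φ is true.
For instance, at t:
  At t: □q is false, □◇¬q is true, so □q ∨ □◇¬q is true.
    At t: □q requires q at every successor {y, z, t, k}.
      q fails at k, so □q is false at t.
    At t: □◇¬q requires ◇¬q at every successor {y, z, t, k}.
      At y: ◇¬q is true.
      At z: ◇¬q is true.
      At t: ◇¬q is true.
      At k: ◇¬q is true.
    So □◇¬q is true at t.
Satisfying worlds: {v, w, y, z, t, m, n, k}

8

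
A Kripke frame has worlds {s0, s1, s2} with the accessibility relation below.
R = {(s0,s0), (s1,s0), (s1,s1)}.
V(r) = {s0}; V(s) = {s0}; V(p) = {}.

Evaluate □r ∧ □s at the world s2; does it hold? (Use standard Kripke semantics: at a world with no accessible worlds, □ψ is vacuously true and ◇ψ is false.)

Yes

Recall that □ψ holds at a world iff ψ holds at every accessible world, and ◇ψ holds iff ψ holds at some accessible world.
At s2: □r is true, □s is true, so □r ∧ □s is true.
  At s2: no accessible worlds, so □r holds vacuously.
  At s2: no accessible worlds, so □s holds vacuously.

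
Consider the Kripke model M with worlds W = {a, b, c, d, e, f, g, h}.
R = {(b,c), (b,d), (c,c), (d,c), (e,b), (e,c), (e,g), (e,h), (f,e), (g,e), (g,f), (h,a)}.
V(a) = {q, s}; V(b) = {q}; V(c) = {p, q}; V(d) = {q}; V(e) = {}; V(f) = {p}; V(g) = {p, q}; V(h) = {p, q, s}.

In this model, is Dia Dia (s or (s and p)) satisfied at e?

Yes

At e: Dia Dia (s or (s and p)) requires Dia (s or (s and p)) at some successor in {b, c, g, h}.
  Dia (s or (s and p)) holds at h, so Dia Dia (s or (s and p)) is true at e.
    At h: Dia (s or (s and p)) requires s or (s and p) at some successor in {a}.
      s or (s and p) holds at a, so Dia (s or (s and p)) is true at h.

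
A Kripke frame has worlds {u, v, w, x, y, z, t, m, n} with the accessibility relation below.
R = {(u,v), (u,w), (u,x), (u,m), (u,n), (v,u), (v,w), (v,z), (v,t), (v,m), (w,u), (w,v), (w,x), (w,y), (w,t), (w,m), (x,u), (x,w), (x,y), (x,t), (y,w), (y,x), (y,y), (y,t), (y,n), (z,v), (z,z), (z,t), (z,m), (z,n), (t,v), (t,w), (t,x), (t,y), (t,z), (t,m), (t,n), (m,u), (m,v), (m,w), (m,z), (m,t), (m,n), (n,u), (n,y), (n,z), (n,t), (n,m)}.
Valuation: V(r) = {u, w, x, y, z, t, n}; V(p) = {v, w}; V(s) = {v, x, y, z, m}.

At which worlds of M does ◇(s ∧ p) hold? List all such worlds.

Let φ = ◇(s ∧ p). Evaluate φ at each world:
  u (successors {v, w, x, m, n}): φ is true.
  v (successors {u, w, z, t, m}): φ is false.
  w (successors {u, v, x, y, t, m}): φ is true.
  x (successors {u, w, y, t}): φ is false.
  y (successors {w, x, y, t, n}): φ is false.
  z (successors {v, z, t, m, n}): φ is true.
  t (successors {v, w, x, y, z, m, n}): φ is true.
  m (successors {u, v, w, z, t, n}): φ is true.
  n (successors {u, y, z, t, m}): φ is false.
For instance, at y:
  At y: ◇(s ∧ p) requires s ∧ p at some successor in {w, x, y, t, n}.
    At w: s ∧ p is false.
    At x: s ∧ p is false.
    At y: s ∧ p is false.
    At t: s ∧ p is false.
    At n: s ∧ p is false.
  So ◇(s ∧ p) is false at y.
Satisfying worlds: {u, w, z, t, m}

u, w, z, t, m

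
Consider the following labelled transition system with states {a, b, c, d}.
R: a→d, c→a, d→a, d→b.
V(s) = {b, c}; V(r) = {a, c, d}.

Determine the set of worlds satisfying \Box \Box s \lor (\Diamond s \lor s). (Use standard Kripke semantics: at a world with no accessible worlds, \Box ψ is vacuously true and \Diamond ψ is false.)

b, c, d

Recall that \Box ψ holds at a world iff ψ holds at every accessible world, and \Diamond ψ holds iff ψ holds at some accessible world.
Let φ = \Box \Box s \lor (\Diamond s \lor s). Evaluate φ at each world:
  a (successors {d}): φ is false.
  b (successors ∅): φ is true.
  c (successors {a}): φ is true.
  d (successors {a, b}): φ is true.
For instance, at d:
  At d: \Box \Box s is false, \Diamond s \lor s is true, so \Box \Box s \lor (\Diamond s \lor s) is true.
    At d: \Box \Box s requires \Box s at every successor {a, b}.
      \Box s fails at a, so \Box \Box s is false at d.
    At d: \Diamond s is true, s is false, so \Diamond s \lor s is true.
      At d: \Diamond s requires s at some successor in {a, b}.
        s holds at b, so \Diamond s is true at d.
Satisfying worlds: {b, c, d}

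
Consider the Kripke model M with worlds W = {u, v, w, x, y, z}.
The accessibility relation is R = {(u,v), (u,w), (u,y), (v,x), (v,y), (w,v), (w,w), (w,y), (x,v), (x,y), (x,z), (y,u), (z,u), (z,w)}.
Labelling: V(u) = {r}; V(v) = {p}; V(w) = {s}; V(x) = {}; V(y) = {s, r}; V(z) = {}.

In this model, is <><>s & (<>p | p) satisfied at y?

No

At y: <><>s is true, <>p | p is false, so <><>s & (<>p | p) is false.
  At y: <><>s requires <>s at some successor in {u}.
    <>s holds at u, so <><>s is true at y.
      At u: <>s requires s at some successor in {v, w, y}.
        s holds at w, so <>s is true at u.
  At y: <>p is false, p is false, so <>p | p is false.
    At y: <>p requires p at some successor in {u}.
      At u: p is false.
    So <>p is false at y.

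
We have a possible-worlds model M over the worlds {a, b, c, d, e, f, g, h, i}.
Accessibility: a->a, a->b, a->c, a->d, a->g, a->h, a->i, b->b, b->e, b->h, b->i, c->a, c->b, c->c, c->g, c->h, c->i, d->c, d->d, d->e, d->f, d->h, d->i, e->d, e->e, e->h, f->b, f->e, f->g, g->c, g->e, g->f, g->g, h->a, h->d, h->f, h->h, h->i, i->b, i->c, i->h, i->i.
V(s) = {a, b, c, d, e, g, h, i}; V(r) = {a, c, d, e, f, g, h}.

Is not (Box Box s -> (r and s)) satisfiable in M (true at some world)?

Let φ = not (Box Box s -> (r and s)). Evaluate φ at each world:
  a (successors {a, b, c, d, g, h, i}): φ is false.
  b (successors {b, e, h, i}): φ is false.
  c (successors {a, b, c, g, h, i}): φ is false.
  d (successors {c, d, e, f, h, i}): φ is false.
  e (successors {d, e, h}): φ is false.
  f (successors {b, e, g}): φ is false.
  g (successors {c, e, f, g}): φ is false.
  h (successors {a, d, f, h, i}): φ is false.
  i (successors {b, c, h, i}): φ is false.
For instance, at d:
  At d: Box Box s -> (r and s) is true, so not (Box Box s -> (r and s)) is false.
    At d: Box Box s is false, r and s is true, so Box Box s -> (r and s) is true.
      At d: Box Box s requires Box s at every successor {c, d, e, f, h, i}.
        Box s fails at d, so Box Box s is false at d.

No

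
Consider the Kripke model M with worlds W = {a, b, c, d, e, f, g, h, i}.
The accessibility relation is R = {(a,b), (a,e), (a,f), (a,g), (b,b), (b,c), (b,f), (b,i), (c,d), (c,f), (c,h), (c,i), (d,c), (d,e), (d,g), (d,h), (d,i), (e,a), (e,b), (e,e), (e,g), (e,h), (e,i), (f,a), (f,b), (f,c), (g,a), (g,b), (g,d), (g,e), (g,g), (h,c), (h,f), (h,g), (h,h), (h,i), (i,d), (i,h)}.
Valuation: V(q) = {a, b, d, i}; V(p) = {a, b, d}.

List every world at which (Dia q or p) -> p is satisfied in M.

a, b, d

Let φ = (Dia q or p) -> p. Evaluate φ at each world:
  a (successors {b, e, f, g}): φ is true.
  b (successors {b, c, f, i}): φ is true.
  c (successors {d, f, h, i}): φ is false.
  d (successors {c, e, g, h, i}): φ is true.
  e (successors {a, b, e, g, h, i}): φ is false.
  f (successors {a, b, c}): φ is false.
  g (successors {a, b, d, e, g}): φ is false.
  h (successors {c, f, g, h, i}): φ is false.
  i (successors {d, h}): φ is false.
For instance, at c:
  At c: Dia q or p is true, p is false, so (Dia q or p) -> p is false.
    At c: Dia q is true, p is false, so Dia q or p is true.
      At c: Dia q requires q at some successor in {d, f, h, i}.
        q holds at d, so Dia q is true at c.
Satisfying worlds: {a, b, d}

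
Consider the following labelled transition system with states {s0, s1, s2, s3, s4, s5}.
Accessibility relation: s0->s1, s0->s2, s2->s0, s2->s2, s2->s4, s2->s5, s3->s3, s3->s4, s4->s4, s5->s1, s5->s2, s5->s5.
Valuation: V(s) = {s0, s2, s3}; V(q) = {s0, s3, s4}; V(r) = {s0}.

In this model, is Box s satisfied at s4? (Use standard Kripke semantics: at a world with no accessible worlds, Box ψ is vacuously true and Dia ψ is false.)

At s4: Box s requires s at every successor {s4}.
  s fails at s4, so Box s is false at s4.

No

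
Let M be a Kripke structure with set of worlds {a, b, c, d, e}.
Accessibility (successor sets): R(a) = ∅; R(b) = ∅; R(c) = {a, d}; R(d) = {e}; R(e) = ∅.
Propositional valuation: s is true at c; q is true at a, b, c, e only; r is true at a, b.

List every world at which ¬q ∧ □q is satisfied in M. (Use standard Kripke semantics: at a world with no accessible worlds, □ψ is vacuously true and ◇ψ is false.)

d

Let φ = ¬q ∧ □q. Evaluate φ at each world:
  a (successors ∅): φ is false.
  b (successors ∅): φ is false.
  c (successors {a, d}): φ is false.
  d (successors {e}): φ is true.
  e (successors ∅): φ is false.
For instance, at d:
  At d: ¬q is true, □q is true, so ¬q ∧ □q is true.
    At d: □q requires q at every successor {e}.
      At e: q is true.
    So □q is true at d.
Satisfying worlds: {d}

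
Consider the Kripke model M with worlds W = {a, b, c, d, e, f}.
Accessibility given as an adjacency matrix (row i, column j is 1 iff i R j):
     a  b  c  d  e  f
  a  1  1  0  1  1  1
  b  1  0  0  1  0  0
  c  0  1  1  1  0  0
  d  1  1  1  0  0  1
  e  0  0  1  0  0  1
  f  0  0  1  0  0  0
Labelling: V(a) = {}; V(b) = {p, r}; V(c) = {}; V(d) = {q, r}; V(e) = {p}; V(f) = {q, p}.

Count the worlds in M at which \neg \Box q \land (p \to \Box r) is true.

3

Let φ = \neg \Box q \land (p \to \Box r). Evaluate φ at each world:
  a (successors {a, b, d, e, f}): φ is true.
  b (successors {a, d}): φ is false.
  c (successors {b, c, d}): φ is true.
  d (successors {a, b, c, f}): φ is true.
  e (successors {c, f}): φ is false.
  f (successors {c}): φ is false.
For instance, at a:
  At a: \neg \Box q is true, p \to \Box r is true, so \neg \Box q \land (p \to \Box r) is true.
    At a: \Box q is false, so \neg \Box q is true.
      At a: \Box q requires q at every successor {a, b, d, e, f}.
        q fails at a, so \Box q is false at a.
    At a: p is false, \Box r is false, so p \to \Box r is true.
      At a: \Box r requires r at every successor {a, b, d, e, f}.
        r fails at a, so \Box r is false at a.
Satisfying worlds: {a, c, d}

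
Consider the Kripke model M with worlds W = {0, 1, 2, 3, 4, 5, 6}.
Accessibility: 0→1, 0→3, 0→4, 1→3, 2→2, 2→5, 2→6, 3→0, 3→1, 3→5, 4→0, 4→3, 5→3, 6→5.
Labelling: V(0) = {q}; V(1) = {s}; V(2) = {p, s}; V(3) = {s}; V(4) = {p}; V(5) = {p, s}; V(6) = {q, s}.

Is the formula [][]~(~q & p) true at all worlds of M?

No

Let φ = [][]~(~q & p). Evaluate φ at each world:
  0 (successors {1, 3, 4}): φ is false.
  1 (successors {3}): φ is false.
  2 (successors {2, 5, 6}): φ is false.
  3 (successors {0, 1, 5}): φ is false.
  4 (successors {0, 3}): φ is false.
  5 (successors {3}): φ is false.
  6 (successors {5}): φ is true.
Detail at 0 (counterexample):
  At 0: [][]~(~q & p) requires []~(~q & p) at every successor {1, 3, 4}.
    []~(~q & p) fails at 3, so [][]~(~q & p) is false at 0.
      At 3: []~(~q & p) requires ~(~q & p) at every successor {0, 1, 5}.
        ~(~q & p) fails at 5, so []~(~q & p) is false at 3.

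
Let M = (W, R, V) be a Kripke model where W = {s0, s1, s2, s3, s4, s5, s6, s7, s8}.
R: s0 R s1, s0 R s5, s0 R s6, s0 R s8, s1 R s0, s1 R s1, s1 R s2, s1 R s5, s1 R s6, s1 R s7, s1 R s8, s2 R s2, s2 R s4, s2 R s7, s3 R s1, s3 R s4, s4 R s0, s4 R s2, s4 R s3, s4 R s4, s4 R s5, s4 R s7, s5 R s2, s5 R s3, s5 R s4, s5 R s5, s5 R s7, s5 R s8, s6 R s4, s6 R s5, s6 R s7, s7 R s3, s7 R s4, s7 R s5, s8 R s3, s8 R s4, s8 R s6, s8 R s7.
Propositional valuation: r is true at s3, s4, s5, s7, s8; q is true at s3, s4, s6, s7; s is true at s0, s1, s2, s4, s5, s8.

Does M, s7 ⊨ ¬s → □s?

No

Recall that □ψ holds at a world iff ψ holds at every accessible world, and ◇ψ holds iff ψ holds at some accessible world.
At s7: ¬s is true, □s is false, so ¬s → □s is false.
  At s7: □s requires s at every successor {s3, s4, s5}.
    s fails at s3, so □s is false at s7.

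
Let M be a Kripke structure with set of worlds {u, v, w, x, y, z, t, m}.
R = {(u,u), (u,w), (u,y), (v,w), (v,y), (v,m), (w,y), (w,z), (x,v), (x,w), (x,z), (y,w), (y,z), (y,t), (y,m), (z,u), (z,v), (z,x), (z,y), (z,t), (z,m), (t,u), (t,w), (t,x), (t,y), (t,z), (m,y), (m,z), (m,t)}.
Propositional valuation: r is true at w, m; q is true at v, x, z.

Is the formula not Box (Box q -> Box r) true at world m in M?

No

Recall that Box ψ holds at a world iff ψ holds at every accessible world, and Dia ψ holds iff ψ holds at some accessible world.
At m: Box (Box q -> Box r) is true, so not Box (Box q -> Box r) is false.
  At m: Box (Box q -> Box r) requires Box q -> Box r at every successor {y, z, t}.
      At y: Box q is false, Box r is false, so Box q -> Box r is true.
      At z: Box q is false, Box r is false, so Box q -> Box r is true.
      At t: Box q is false, Box r is false, so Box q -> Box r is true.
  So Box (Box q -> Box r) is true at m.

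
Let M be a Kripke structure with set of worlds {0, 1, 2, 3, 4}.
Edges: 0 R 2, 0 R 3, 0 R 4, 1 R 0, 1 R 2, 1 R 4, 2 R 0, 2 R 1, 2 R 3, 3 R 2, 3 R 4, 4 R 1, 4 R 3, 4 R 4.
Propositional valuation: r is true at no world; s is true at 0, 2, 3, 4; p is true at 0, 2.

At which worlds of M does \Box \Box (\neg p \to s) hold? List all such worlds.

2

Recall that \Box ψ holds at a world iff ψ holds at every accessible world, and \Diamond ψ holds iff ψ holds at some accessible world.
Let φ = \Box \Box (\neg p \to s). Evaluate φ at each world:
  0 (successors {2, 3, 4}): φ is false.
  1 (successors {0, 2, 4}): φ is false.
  2 (successors {0, 1, 3}): φ is true.
  3 (successors {2, 4}): φ is false.
  4 (successors {1, 3, 4}): φ is false.
For instance, at 4:
  At 4: \Box \Box (\neg p \to s) requires \Box (\neg p \to s) at every successor {1, 3, 4}.
    \Box (\neg p \to s) fails at 4, so \Box \Box (\neg p \to s) is false at 4.
      At 4: \Box (\neg p \to s) requires \neg p \to s at every successor {1, 3, 4}.
        \neg p \to s fails at 1, so \Box (\neg p \to s) is false at 4.
Satisfying worlds: {2}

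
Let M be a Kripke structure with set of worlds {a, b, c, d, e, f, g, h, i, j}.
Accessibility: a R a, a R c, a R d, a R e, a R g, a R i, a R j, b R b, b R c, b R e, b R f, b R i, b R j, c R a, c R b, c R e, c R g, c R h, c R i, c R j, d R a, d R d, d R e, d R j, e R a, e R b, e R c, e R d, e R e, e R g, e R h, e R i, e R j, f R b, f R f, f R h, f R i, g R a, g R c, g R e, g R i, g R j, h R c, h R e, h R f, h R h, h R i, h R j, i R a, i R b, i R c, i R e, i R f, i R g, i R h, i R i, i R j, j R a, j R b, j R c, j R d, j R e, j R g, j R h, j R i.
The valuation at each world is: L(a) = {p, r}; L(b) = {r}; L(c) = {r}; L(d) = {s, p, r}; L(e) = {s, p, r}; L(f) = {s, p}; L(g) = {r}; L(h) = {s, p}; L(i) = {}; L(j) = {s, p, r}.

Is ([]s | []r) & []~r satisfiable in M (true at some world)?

Let φ = ([]s | []r) & []~r. Evaluate φ at each world:
  a (successors {a, c, d, e, g, i, j}): φ is false.
  b (successors {b, c, e, f, i, j}): φ is false.
  c (successors {a, b, e, g, h, i, j}): φ is false.
  d (successors {a, d, e, j}): φ is false.
  e (successors {a, b, c, d, e, g, h, i, j}): φ is false.
  f (successors {b, f, h, i}): φ is false.
  g (successors {a, c, e, i, j}): φ is false.
  h (successors {c, e, f, h, i, j}): φ is false.
  i (successors {a, b, c, e, f, g, h, i, j}): φ is false.
  j (successors {a, b, c, d, e, g, h, i}): φ is false.
For instance, at c:
  At c: []s | []r is false, []~r is false, so ([]s | []r) & []~r is false.
    At c: []s is false, []r is false, so []s | []r is false.
      At c: []s requires s at every successor {a, b, e, g, h, i, j}.
        s fails at a, so []s is false at c.
      At c: []r requires r at every successor {a, b, e, g, h, i, j}.
        r fails at h, so []r is false at c.
    At c: []~r requires ~r at every successor {a, b, e, g, h, i, j}.
      ~r fails at a, so []~r is false at c.

No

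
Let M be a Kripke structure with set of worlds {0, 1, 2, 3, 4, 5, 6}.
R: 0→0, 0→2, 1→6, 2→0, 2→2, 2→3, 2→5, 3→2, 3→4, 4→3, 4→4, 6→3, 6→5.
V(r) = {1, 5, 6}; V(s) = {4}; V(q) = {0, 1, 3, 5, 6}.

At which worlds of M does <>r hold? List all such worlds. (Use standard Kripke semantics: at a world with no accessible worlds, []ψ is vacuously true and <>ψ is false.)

1, 2, 6

Recall that <>ψ holds at a world iff ψ holds at some accessible world.
Let φ = <>r. Evaluate φ at each world:
  0 (successors {0, 2}): φ is false.
  1 (successors {6}): φ is true.
  2 (successors {0, 2, 3, 5}): φ is true.
  3 (successors {2, 4}): φ is false.
  4 (successors {3, 4}): φ is false.
  5 (successors ∅): φ is false.
  6 (successors {3, 5}): φ is true.
For instance, at 3:
  At 3: <>r requires r at some successor in {2, 4}.
    At 2: r is false.
    At 4: r is false.
  So <>r is false at 3.
Satisfying worlds: {1, 2, 6}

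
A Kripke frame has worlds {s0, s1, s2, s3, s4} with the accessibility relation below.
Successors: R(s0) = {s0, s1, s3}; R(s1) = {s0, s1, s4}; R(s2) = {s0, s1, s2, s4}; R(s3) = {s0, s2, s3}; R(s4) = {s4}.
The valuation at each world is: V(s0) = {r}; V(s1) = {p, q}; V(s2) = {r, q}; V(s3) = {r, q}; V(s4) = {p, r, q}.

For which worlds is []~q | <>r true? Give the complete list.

s0, s1, s2, s3, s4

Let φ = []~q | <>r. Evaluate φ at each world:
  s0 (successors {s0, s1, s3}): φ is true.
  s1 (successors {s0, s1, s4}): φ is true.
  s2 (successors {s0, s1, s2, s4}): φ is true.
  s3 (successors {s0, s2, s3}): φ is true.
  s4 (successors {s4}): φ is true.
For instance, at s2:
  At s2: []~q is false, <>r is true, so []~q | <>r is true.
    At s2: []~q requires ~q at every successor {s0, s1, s2, s4}.
      ~q fails at s1, so []~q is false at s2.
    At s2: <>r requires r at some successor in {s0, s1, s2, s4}.
      r holds at s0, so <>r is true at s2.
Satisfying worlds: {s0, s1, s2, s3, s4}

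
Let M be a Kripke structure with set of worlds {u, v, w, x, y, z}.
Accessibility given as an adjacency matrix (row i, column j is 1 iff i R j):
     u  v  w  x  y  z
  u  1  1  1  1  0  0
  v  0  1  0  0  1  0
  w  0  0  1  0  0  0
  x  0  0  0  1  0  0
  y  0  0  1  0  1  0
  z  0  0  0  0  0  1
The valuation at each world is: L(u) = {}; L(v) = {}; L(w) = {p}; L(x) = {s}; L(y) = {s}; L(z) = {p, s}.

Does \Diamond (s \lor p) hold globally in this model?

Yes

Let φ = \Diamond (s \lor p). Evaluate φ at each world:
  u (successors {u, v, w, x}): φ is true.
  v (successors {v, y}): φ is true.
  w (successors {w}): φ is true.
  x (successors {x}): φ is true.
  y (successors {w, y}): φ is true.
  z (successors {z}): φ is true.
For instance, at x:
  At x: \Diamond (s \lor p) requires s \lor p at some successor in {x}.
    s \lor p holds at x, so \Diamond (s \lor p) is true at x.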